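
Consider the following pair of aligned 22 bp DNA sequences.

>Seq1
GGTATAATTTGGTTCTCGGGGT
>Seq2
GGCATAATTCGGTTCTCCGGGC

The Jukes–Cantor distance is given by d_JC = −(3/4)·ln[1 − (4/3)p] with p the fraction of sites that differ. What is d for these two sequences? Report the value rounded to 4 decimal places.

Differing sites — 3:T/C; 10:T/C; 18:G/C; 22:T/C.
p = 4/22 = 0.181818.
d = −0.75 · ln(1 − (4/3)·0.181818) = −0.75 · ln(0.757576) = −0.75 · (-0.277631) = 0.2082.

0.2082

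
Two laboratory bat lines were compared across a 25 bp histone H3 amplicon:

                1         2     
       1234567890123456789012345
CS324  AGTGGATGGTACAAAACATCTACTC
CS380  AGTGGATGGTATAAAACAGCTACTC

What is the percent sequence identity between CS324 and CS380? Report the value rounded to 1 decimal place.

92.0%

The sequences differ at positions 12 (C/T), 19 (T/G).
23 of the 25 sites match, so the percent identity is 23/25 × 100 = 92.0%.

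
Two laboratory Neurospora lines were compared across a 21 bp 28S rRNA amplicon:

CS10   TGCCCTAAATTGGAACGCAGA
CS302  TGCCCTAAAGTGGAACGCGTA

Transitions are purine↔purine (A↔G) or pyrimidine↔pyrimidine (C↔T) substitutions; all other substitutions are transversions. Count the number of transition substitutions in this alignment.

1

The sequences differ at positions 10 (T/G, transversion), 19 (A/G, transition), 20 (G/T, transversion).
Of the 3 differences, 1 transition and 2 transversions, so the answer is 1.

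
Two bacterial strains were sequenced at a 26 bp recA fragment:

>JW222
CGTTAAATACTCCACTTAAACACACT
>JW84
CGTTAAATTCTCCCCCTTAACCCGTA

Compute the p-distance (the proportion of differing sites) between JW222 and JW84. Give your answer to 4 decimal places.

Differing sites — 9:A/T; 14:A/C; 16:T/C; 18:A/T; 22:A/C; 24:A/G; 25:C/T; 26:T/A.
There are 8 differences over 26 sites, so p = 8/26 = 0.3077.

0.3077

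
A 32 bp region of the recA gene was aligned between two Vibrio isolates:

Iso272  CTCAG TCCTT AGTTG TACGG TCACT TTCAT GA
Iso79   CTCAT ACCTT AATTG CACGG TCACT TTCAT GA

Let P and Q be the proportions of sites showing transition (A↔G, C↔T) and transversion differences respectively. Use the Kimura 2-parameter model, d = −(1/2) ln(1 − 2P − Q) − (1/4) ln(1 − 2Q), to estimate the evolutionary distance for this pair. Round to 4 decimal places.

Differing sites — 5:G/T (Tv); 6:T/A (Tv); 12:G/A (Ti); 16:T/C (Ti).
Of the 4 differences, 2 transitions and 2 transversions over 32 sites: P = 2/32 = 0.062500, Q = 2/32 = 0.062500.
d = −0.5·ln(0.812500) − 0.25·ln(0.875000) = −0.5·(-0.207639) − 0.25·(-0.133531) = 0.1372.

0.1372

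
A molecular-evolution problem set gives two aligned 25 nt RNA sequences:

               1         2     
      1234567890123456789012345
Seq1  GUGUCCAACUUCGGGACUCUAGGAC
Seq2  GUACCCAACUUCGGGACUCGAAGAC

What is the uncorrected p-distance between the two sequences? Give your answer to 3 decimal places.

The sequences differ at positions 3 (G/A), 4 (U/C), 20 (U/G), 22 (G/A).
There are 4 differences over 25 sites, so p = 4/25 = 0.160.

0.160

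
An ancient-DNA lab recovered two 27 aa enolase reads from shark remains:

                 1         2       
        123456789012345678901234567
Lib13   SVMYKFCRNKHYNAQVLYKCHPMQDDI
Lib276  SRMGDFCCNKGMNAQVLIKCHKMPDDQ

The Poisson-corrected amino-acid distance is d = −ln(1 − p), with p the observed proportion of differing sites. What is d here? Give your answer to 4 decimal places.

The sequences differ at positions 2 (V/R), 4 (Y/G), 5 (K/D), 8 (R/C), 11 (H/G), 12 (Y/M), 18 (Y/I), 22 (P/K), 24 (Q/P), 27 (I/Q).
p = 10/27 = 0.370370.
d = −ln(1 − 0.370370) = −ln(0.629630) = 0.4626.

0.4626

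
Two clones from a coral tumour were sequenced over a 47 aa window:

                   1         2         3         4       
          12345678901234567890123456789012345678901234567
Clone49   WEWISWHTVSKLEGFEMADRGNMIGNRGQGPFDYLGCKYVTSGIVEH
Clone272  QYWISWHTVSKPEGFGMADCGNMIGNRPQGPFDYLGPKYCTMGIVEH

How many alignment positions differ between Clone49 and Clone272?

The sequences differ at positions 1 (W/Q), 2 (E/Y), 12 (L/P), 16 (E/G), 20 (R/C), 28 (G/P), 37 (C/P), 40 (V/C), 42 (S/M).
That gives 9 mismatches out of 47 aligned sites, so the Hamming distance is 9.

9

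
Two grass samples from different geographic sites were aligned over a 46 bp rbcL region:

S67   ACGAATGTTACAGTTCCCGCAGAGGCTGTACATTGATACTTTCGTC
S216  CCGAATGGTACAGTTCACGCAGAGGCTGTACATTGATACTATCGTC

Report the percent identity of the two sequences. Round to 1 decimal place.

Differing sites — 1:A/C; 8:T/G; 17:C/A; 41:T/A.
42 of the 46 sites match, so the percent identity is 42/46 × 100 = 91.3%.

91.3%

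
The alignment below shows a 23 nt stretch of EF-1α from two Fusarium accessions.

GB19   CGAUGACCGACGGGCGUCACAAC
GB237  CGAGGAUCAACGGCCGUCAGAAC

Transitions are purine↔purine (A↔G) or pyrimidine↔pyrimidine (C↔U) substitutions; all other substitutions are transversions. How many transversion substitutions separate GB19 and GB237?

The sequences differ at positions 4 (U/G, transversion), 7 (C/U, transition), 9 (G/A, transition), 14 (G/C, transversion), 20 (C/G, transversion).
Of the 5 differences, 2 transitions and 3 transversions, so the answer is 3.

3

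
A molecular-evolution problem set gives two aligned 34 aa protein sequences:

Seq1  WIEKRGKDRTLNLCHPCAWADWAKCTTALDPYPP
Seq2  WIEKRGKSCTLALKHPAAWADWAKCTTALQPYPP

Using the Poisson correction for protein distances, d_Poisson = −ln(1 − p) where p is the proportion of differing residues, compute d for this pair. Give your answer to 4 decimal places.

Differing sites — 8:D/S; 9:R/C; 12:N/A; 14:C/K; 17:C/A; 30:D/Q.
p = 6/34 = 0.176471.
d = −ln(1 − 0.176471) = −ln(0.823529) = 0.1942.

0.1942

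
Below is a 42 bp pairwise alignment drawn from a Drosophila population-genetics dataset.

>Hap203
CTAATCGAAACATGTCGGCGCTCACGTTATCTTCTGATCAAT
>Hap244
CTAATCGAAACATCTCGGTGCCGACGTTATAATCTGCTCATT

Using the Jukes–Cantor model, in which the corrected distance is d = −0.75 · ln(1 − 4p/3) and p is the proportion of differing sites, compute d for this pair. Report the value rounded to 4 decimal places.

0.2197

Differing sites — 14:G/C; 19:C/T; 22:T/C; 23:C/G; 31:C/A; 32:T/A; 37:A/C; 41:A/T.
p = 8/42 = 0.190476.
d = −0.75 · ln(1 − (4/3)·0.190476) = −0.75 · ln(0.746032) = −0.75 · (-0.292987) = 0.2197.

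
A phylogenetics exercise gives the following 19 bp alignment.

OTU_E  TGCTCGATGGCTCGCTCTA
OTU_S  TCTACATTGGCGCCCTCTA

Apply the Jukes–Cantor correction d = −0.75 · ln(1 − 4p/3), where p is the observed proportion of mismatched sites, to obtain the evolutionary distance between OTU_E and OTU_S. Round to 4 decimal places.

0.5068

The sequences differ at positions 2 (G/C), 3 (C/T), 4 (T/A), 6 (G/A), 7 (A/T), 12 (T/G), 14 (G/C).
p = 7/19 = 0.368421.
d = −0.75 · ln(1 − (4/3)·0.368421) = −0.75 · ln(0.508772) = −0.75 · (-0.675755) = 0.5068.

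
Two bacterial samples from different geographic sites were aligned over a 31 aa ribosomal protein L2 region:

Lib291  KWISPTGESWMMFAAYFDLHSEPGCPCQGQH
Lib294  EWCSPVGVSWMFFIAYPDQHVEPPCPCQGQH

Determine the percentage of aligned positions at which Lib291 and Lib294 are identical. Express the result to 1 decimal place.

The sequences differ at positions 1 (K/E), 3 (I/C), 6 (T/V), 8 (E/V), 12 (M/F), 14 (A/I), 17 (F/P), 19 (L/Q), 21 (S/V), 24 (G/P).
21 of the 31 sites match, so the percent identity is 21/31 × 100 = 67.7%.

67.7%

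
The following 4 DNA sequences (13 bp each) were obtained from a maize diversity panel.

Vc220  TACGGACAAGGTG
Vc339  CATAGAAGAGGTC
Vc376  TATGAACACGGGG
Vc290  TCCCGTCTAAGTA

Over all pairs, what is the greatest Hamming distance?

Pairwise Hamming distances:
  Vc220 vs Vc339: 6
  Vc220 vs Vc376: 4
  Vc220 vs Vc290: 6
  Vc339 vs Vc376: 8
  Vc339 vs Vc290: 9
  Vc376 vs Vc290: 10
The largest is 10, between Vc376 and Vc290.

10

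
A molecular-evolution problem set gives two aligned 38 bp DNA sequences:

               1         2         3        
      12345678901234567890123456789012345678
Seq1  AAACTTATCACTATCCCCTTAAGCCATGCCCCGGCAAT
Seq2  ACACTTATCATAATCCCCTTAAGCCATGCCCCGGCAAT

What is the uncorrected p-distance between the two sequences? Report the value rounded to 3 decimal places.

Differing sites — 2:A/C; 11:C/T; 12:T/A.
There are 3 differences over 38 sites, so p = 3/38 = 0.079.

0.079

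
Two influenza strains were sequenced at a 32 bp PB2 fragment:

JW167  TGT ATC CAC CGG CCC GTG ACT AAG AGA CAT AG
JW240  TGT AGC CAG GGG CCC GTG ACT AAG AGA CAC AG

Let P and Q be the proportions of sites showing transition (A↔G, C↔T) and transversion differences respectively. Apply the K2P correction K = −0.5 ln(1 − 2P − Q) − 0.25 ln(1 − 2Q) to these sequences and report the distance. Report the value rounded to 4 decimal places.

0.1369

The sequences differ at positions 5 (T/G, transversion), 9 (C/G, transversion), 10 (C/G, transversion), 30 (T/C, transition).
Of the 4 differences, 1 transition and 3 transversions over 32 sites: P = 1/32 = 0.031250, Q = 3/32 = 0.093750.
d = −0.5·ln(0.843750) − 0.25·ln(0.812500) = −0.5·(-0.169899) − 0.25·(-0.207639) = 0.1369.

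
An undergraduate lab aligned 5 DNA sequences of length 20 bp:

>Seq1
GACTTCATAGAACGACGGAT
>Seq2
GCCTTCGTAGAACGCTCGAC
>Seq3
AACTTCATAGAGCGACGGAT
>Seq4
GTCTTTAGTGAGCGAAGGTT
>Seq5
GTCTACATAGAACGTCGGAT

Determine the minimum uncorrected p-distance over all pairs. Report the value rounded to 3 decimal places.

Pairwise Hamming distances:
  Seq1 vs Seq2: 6
  Seq1 vs Seq3: 2
  Seq1 vs Seq4: 7
  Seq1 vs Seq5: 3
  Seq2 vs Seq3: 8
  Seq2 vs Seq4: 11
  Seq2 vs Seq5: 7
  Seq3 vs Seq4: 7
  Seq3 vs Seq5: 5
  Seq4 vs Seq5: 8
The smallest is 2 mismatches, between Seq1 and Seq3; p = 2/20 = 0.100.

0.100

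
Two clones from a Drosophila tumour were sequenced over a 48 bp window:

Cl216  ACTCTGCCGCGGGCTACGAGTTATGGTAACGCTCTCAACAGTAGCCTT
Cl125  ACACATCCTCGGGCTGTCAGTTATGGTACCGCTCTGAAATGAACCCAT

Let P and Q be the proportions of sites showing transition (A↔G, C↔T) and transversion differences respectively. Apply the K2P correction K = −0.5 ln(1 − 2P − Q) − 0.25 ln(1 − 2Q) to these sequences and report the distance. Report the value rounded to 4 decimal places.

The sequences differ at positions 3 (T/A, transversion), 5 (T/A, transversion), 6 (G/T, transversion), 9 (G/T, transversion), 16 (A/G, transition), 17 (C/T, transition), 18 (G/C, transversion), 29 (A/C, transversion), 36 (C/G, transversion), 39 (C/A, transversion), 40 (A/T, transversion), 42 (T/A, transversion), 44 (G/C, transversion), 47 (T/A, transversion).
Of the 14 differences, 2 transitions and 12 transversions over 48 sites: P = 2/48 = 0.041667, Q = 12/48 = 0.250000.
d = −0.5·ln(0.666666) − 0.25·ln(0.500000) = −0.5·(-0.405466) − 0.25·(-0.693147) = 0.3760.

0.3760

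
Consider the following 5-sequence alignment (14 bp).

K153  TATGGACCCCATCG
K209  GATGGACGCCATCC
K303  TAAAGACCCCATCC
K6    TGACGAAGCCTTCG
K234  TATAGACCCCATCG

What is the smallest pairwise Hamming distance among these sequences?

1

Pairwise Hamming distances:
  K153 vs K209: 3
  K153 vs K303: 3
  K153 vs K6: 6
  K153 vs K234: 1
  K209 vs K303: 4
  K209 vs K6: 7
  K209 vs K234: 4
  K303 vs K6: 6
  K303 vs K234: 2
  K6 vs K234: 6
The smallest is 1, between K153 and K234.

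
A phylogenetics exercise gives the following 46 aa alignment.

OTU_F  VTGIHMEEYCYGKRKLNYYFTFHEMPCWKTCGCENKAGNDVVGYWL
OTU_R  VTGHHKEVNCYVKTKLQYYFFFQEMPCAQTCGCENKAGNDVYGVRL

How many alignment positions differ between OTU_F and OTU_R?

14

Mismatches occur at site 4 (I→H), site 6 (M→K), site 8 (E→V), site 9 (Y→N), site 12 (G→V), site 14 (R→T), site 17 (N→Q), site 21 (T→F), site 23 (H→Q), site 28 (W→A), site 29 (K→Q), site 42 (V→Y), site 44 (Y→V), site 45 (W→R).
That gives 14 mismatches out of 46 aligned sites, so the Hamming distance is 14.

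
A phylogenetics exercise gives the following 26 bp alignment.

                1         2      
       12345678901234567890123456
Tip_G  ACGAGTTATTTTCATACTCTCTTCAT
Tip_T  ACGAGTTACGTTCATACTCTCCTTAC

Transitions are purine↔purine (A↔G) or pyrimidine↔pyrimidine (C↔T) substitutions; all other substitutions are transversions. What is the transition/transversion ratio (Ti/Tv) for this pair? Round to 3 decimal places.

4.000

Differing sites — 9:T/C (Ti); 10:T/G (Tv); 22:T/C (Ti); 24:C/T (Ti); 26:T/C (Ti).
Of the 5 differences, 4 transitions and 1 transversion, so Ti/Tv = 4/1 = 4.000.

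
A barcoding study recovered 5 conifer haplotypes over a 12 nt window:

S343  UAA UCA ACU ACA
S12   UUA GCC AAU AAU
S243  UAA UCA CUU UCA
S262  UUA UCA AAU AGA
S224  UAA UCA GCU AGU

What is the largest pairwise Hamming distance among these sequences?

8

Pairwise Hamming distances:
  S343 vs S12: 6
  S343 vs S243: 3
  S343 vs S262: 3
  S343 vs S224: 3
  S12 vs S243: 8
  S12 vs S262: 4
  S12 vs S224: 6
  S243 vs S262: 5
  S243 vs S224: 5
  S262 vs S224: 4
The largest is 8, between S12 and S243.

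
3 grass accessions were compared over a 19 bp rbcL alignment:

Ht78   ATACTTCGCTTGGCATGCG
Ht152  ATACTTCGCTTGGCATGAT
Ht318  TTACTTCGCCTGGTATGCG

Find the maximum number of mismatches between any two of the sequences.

Pairwise Hamming distances:
  Ht78 vs Ht152: 2
  Ht78 vs Ht318: 3
  Ht152 vs Ht318: 5
The largest is 5, between Ht152 and Ht318.

5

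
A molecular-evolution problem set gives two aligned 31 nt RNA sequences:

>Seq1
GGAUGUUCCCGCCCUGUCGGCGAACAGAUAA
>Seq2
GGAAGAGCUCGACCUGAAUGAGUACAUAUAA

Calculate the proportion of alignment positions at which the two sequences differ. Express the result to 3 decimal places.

Mismatches occur at site 4 (U→A), site 6 (U→A), site 7 (U→G), site 9 (C→U), site 12 (C→A), site 17 (U→A), site 18 (C→A), site 19 (G→U), site 21 (C→A), site 23 (A→U), site 27 (G→U).
There are 11 differences over 31 sites, so p = 11/31 = 0.355.

0.355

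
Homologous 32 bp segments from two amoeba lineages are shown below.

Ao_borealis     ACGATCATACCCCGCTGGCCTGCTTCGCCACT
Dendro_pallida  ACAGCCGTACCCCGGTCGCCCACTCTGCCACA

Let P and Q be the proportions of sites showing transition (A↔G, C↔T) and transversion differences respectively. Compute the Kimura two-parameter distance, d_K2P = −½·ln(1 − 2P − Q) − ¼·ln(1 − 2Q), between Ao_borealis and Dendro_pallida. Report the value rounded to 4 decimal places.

Mismatches occur at site 3 (G↔A, transition), site 4 (A↔G, transition), site 5 (T↔C, transition), site 7 (A↔G, transition), site 15 (C↔G, transversion), site 17 (G↔C, transversion), site 21 (T↔C, transition), site 22 (G↔A, transition), site 25 (T↔C, transition), site 26 (C↔T, transition), site 32 (T↔A, transversion).
Of the 11 differences, 8 transitions and 3 transversions over 32 sites: P = 8/32 = 0.250000, Q = 3/32 = 0.093750.
d = −0.5·ln(0.406250) − 0.25·ln(0.812500) = −0.5·(-0.900787) − 0.25·(-0.207639) = 0.5023.

0.5023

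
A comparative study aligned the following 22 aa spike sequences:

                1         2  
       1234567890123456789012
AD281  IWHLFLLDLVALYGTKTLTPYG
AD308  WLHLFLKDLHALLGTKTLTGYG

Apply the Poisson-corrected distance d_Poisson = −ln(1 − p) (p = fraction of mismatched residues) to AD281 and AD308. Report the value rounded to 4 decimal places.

0.3185

Differing sites — 1:I/W; 2:W/L; 7:L/K; 10:V/H; 13:Y/L; 20:P/G.
p = 6/22 = 0.272727.
d = −ln(1 − 0.272727) = −ln(0.727273) = 0.3185.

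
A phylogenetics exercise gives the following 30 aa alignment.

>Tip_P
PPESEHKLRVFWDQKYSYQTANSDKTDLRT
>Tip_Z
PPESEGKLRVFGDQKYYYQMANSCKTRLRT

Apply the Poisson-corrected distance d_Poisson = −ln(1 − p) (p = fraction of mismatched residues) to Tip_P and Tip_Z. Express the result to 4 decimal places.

Mismatches occur at site 6 (H/G), site 12 (W/G), site 17 (S/Y), site 20 (T/M), site 24 (D/C), site 27 (D/R).
p = 6/30 = 0.200000.
d = −ln(1 − 0.200000) = −ln(0.800000) = 0.2231.

0.2231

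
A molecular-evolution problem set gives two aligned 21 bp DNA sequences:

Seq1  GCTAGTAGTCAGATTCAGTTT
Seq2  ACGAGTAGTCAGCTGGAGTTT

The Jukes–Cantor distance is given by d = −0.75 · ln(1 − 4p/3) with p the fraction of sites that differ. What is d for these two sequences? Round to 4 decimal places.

Differing sites — 1:G/A; 3:T/G; 13:A/C; 15:T/G; 16:C/G.
p = 5/21 = 0.238095.
d = −0.75 · ln(1 − (4/3)·0.238095) = −0.75 · ln(0.682540) = −0.75 · (-0.381934) = 0.2865.

0.2865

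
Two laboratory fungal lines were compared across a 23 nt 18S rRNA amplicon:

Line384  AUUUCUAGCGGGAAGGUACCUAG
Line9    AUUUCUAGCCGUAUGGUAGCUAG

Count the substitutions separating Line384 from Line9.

The sequences differ at positions 10 (G/C), 12 (G/U), 14 (A/U), 19 (C/G).
That gives 4 mismatches out of 23 aligned sites, so the Hamming distance is 4.

4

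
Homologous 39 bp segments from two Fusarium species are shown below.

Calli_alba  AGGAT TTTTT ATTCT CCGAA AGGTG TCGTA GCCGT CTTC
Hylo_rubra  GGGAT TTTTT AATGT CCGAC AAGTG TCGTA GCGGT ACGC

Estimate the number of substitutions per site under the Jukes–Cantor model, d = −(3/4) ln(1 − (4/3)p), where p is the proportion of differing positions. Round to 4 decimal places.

Mismatches occur at site 1 (A↔G), site 12 (T↔A), site 14 (C↔G), site 20 (A↔C), site 22 (G↔A), site 33 (C↔G), site 36 (C↔A), site 37 (T↔C), site 38 (T↔G).
p = 9/39 = 0.230769.
d = −0.75 · ln(1 − (4/3)·0.230769) = −0.75 · ln(0.692308) = −0.75 · (-0.367724) = 0.2758.

0.2758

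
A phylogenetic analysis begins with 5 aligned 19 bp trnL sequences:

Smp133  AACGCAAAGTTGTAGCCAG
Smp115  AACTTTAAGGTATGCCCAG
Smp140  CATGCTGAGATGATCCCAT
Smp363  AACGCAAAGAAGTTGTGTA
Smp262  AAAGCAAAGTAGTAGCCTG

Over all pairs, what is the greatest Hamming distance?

12

Pairwise Hamming distances:
  Smp133 vs Smp115: 7
  Smp133 vs Smp140: 9
  Smp133 vs Smp363: 7
  Smp133 vs Smp262: 3
  Smp115 vs Smp140: 10
  Smp115 vs Smp363: 12
  Smp115 vs Smp262: 10
  Smp140 vs Smp363: 11
  Smp140 vs Smp262: 11
  Smp363 vs Smp262: 6
The largest is 12, between Smp115 and Smp363.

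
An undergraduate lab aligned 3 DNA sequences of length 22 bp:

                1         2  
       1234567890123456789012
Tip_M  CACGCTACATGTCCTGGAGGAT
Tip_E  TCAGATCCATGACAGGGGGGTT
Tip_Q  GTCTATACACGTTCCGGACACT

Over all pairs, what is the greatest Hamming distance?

Pairwise Hamming distances:
  Tip_M vs Tip_E: 10
  Tip_M vs Tip_Q: 10
  Tip_E vs Tip_Q: 14
The largest is 14, between Tip_E and Tip_Q.

14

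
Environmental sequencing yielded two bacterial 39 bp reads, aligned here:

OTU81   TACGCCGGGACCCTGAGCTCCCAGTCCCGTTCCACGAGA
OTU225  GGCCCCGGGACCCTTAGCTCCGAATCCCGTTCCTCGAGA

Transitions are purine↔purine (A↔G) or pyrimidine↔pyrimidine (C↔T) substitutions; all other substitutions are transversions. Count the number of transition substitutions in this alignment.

Mismatches occur at site 1 (T↔G, transversion), site 2 (A↔G, transition), site 4 (G↔C, transversion), site 15 (G↔T, transversion), site 22 (C↔G, transversion), site 24 (G↔A, transition), site 34 (A↔T, transversion).
Of the 7 differences, 2 transitions and 5 transversions, so the answer is 2.

2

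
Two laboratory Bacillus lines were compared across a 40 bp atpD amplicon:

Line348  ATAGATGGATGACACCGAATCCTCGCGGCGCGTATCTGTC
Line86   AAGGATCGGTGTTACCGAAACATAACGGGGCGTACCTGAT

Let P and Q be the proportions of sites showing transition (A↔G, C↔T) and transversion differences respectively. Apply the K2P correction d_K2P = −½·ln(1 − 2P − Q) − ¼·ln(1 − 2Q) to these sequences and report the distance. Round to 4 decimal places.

The sequences differ at positions 2 (T/A, transversion), 3 (A/G, transition), 7 (G/C, transversion), 9 (A/G, transition), 12 (A/T, transversion), 13 (C/T, transition), 20 (T/A, transversion), 22 (C/A, transversion), 24 (C/A, transversion), 25 (G/A, transition), 29 (C/G, transversion), 35 (T/C, transition), 39 (T/A, transversion), 40 (C/T, transition).
Of the 14 differences, 6 transitions and 8 transversions over 40 sites: P = 6/40 = 0.150000, Q = 8/40 = 0.200000.
d = −0.5·ln(0.500000) − 0.25·ln(0.600000) = −0.5·(-0.693147) − 0.25·(-0.510826) = 0.4743.

0.4743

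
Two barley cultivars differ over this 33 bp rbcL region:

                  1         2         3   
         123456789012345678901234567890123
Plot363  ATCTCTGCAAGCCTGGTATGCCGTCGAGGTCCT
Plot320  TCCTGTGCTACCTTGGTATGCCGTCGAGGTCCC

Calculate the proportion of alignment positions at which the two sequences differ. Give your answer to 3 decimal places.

Differing sites — 1:A/T; 2:T/C; 5:C/G; 9:A/T; 11:G/C; 13:C/T; 33:T/C.
There are 7 differences over 33 sites, so p = 7/33 = 0.212.

0.212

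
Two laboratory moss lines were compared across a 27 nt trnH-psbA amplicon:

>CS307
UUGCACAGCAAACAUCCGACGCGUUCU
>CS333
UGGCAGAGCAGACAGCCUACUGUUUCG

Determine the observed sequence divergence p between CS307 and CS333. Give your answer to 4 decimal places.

0.3333

Differing sites — 2:U/G; 6:C/G; 11:A/G; 15:U/G; 18:G/U; 21:G/U; 22:C/G; 23:G/U; 27:U/G.
There are 9 differences over 27 sites, so p = 9/27 = 0.3333.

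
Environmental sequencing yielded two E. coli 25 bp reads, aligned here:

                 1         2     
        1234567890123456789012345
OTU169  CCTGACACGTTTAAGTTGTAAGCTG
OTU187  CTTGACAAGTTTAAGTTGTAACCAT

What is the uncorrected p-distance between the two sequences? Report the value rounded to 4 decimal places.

Differing sites — 2:C/T; 8:C/A; 22:G/C; 24:T/A; 25:G/T.
There are 5 differences over 25 sites, so p = 5/25 = 0.2000.

0.2000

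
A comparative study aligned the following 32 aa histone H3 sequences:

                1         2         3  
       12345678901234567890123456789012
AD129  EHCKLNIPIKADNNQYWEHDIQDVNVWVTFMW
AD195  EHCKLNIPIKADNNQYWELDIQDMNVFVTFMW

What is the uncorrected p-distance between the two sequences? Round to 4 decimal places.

0.0938

Differing sites — 19:H/L; 24:V/M; 27:W/F.
There are 3 differences over 32 sites, so p = 3/32 = 0.0938.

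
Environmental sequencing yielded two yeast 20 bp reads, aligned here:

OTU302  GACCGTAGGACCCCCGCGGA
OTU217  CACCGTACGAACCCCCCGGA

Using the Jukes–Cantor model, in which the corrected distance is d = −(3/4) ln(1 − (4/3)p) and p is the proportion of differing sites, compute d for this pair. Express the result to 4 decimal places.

0.2326

The sequences differ at positions 1 (G/C), 8 (G/C), 11 (C/A), 16 (G/C).
p = 4/20 = 0.200000.
d = −0.75 · ln(1 − (4/3)·0.200000) = −0.75 · ln(0.733333) = −0.75 · (-0.310155) = 0.2326.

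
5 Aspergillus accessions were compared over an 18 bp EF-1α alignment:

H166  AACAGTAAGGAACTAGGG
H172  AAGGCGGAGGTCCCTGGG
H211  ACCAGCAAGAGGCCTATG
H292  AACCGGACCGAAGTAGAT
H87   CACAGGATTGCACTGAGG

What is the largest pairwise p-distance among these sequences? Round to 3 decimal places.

Pairwise Hamming distances:
  H166 vs H172: 9
  H166 vs H211: 9
  H166 vs H292: 7
  H166 vs H87: 7
  H172 vs H211: 11
  H172 vs H292: 13
  H172 vs H87: 12
  H211 vs H292: 14
  H211 vs H87: 11
  H292 vs H87: 10
The largest is 14 mismatches, between H211 and H292; p = 14/18 = 0.778.

0.778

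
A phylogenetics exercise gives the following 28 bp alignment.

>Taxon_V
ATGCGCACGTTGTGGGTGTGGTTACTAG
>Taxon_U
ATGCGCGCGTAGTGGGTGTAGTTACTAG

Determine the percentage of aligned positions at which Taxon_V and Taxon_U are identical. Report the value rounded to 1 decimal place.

Mismatches occur at site 7 (A↔G), site 11 (T↔A), site 20 (G↔A).
25 of the 28 sites match, so the percent identity is 25/28 × 100 = 89.3%.

89.3%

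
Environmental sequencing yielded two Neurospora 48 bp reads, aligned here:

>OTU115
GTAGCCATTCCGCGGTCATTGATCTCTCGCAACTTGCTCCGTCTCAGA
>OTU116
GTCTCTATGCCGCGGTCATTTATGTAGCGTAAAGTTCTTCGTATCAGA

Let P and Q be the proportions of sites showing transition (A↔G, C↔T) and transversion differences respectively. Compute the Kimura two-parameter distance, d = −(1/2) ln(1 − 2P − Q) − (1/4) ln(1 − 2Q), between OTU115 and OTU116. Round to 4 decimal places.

0.3719

Mismatches occur at site 3 (A→C, transversion), site 4 (G→T, transversion), site 6 (C→T, transition), site 9 (T→G, transversion), site 21 (G→T, transversion), site 24 (C→G, transversion), site 26 (C→A, transversion), site 27 (T→G, transversion), site 30 (C→T, transition), site 33 (C→A, transversion), site 34 (T→G, transversion), site 36 (G→T, transversion), site 39 (C→T, transition), site 43 (C→A, transversion).
Of the 14 differences, 3 transitions and 11 transversions over 48 sites: P = 3/48 = 0.062500, Q = 11/48 = 0.229167.
d = −0.5·ln(0.645833) − 0.25·ln(0.541666) = −0.5·(-0.437214) − 0.25·(-0.613106) = 0.3719.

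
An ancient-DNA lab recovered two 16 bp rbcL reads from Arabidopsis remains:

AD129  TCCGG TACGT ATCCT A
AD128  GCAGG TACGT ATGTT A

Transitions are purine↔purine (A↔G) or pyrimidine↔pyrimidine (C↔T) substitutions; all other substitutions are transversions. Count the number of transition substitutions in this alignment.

Mismatches occur at site 1 (T→G, transversion), site 3 (C→A, transversion), site 13 (C→G, transversion), site 14 (C→T, transition).
Of the 4 differences, 1 transition and 3 transversions, so the answer is 1.

1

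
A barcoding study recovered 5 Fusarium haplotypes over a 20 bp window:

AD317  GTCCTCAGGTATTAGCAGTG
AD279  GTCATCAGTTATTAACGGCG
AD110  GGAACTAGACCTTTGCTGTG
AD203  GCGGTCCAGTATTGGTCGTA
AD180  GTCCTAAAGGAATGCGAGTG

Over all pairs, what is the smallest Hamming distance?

Pairwise Hamming distances:
  AD317 vs AD279: 5
  AD317 vs AD110: 10
  AD317 vs AD203: 9
  AD317 vs AD180: 7
  AD279 vs AD110: 11
  AD279 vs AD203: 12
  AD279 vs AD180: 11
  AD110 vs AD203: 14
  AD110 vs AD180: 14
  AD203 vs AD180: 11
The smallest is 5, between AD317 and AD279.

5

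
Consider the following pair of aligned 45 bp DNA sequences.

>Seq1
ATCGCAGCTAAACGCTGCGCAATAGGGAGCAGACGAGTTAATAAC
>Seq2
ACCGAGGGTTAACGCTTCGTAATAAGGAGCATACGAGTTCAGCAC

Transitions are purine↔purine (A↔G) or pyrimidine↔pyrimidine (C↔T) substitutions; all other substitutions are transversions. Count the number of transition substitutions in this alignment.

The sequences differ at positions 2 (T/C, transition), 5 (C/A, transversion), 6 (A/G, transition), 8 (C/G, transversion), 10 (A/T, transversion), 17 (G/T, transversion), 20 (C/T, transition), 25 (G/A, transition), 32 (G/T, transversion), 40 (A/C, transversion), 42 (T/G, transversion), 43 (A/C, transversion).
Of the 12 differences, 4 transitions and 8 transversions, so the answer is 4.

4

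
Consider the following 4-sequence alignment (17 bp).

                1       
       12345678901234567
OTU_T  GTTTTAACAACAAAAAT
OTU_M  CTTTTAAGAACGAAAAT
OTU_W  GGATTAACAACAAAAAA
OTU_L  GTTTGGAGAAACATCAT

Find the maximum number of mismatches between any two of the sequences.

Pairwise Hamming distances:
  OTU_T vs OTU_M: 3
  OTU_T vs OTU_W: 3
  OTU_T vs OTU_L: 7
  OTU_M vs OTU_W: 6
  OTU_M vs OTU_L: 7
  OTU_W vs OTU_L: 10
The largest is 10, between OTU_W and OTU_L.

10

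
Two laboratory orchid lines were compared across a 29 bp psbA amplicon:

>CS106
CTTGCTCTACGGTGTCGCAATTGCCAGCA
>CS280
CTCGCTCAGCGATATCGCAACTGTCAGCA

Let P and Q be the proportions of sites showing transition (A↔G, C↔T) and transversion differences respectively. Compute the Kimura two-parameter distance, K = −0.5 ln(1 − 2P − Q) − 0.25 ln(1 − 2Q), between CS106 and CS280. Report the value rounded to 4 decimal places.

Differing sites — 3:T/C (Ti); 8:T/A (Tv); 9:A/G (Ti); 12:G/A (Ti); 14:G/A (Ti); 21:T/C (Ti); 24:C/T (Ti).
Of the 7 differences, 6 transitions and 1 transversion over 29 sites: P = 6/29 = 0.206897, Q = 1/29 = 0.034483.
d = −0.5·ln(0.551723) − 0.25·ln(0.931034) = −0.5·(-0.594709) − 0.25·(-0.071459) = 0.3152.

0.3152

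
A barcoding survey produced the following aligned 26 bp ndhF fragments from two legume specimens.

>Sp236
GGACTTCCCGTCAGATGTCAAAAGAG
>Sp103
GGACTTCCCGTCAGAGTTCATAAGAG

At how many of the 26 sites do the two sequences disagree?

3

The sequences differ at positions 16 (T/G), 17 (G/T), 21 (A/T).
That gives 3 mismatches out of 26 aligned sites, so the Hamming distance is 3.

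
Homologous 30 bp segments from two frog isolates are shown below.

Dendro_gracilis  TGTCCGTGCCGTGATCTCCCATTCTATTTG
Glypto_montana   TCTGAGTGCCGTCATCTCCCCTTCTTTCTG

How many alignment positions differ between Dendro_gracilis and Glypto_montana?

Differing sites — 2:G/C; 4:C/G; 5:C/A; 13:G/C; 21:A/C; 26:A/T; 28:T/C.
That gives 7 mismatches out of 30 aligned sites, so the Hamming distance is 7.

7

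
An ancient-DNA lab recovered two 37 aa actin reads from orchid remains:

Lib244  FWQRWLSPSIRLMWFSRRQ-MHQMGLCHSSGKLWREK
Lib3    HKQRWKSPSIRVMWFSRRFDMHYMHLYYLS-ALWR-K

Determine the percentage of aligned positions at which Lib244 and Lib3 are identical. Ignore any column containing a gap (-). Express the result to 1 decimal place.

Excluding the 3 gap columns leaves 34 comparable sites.
Differing sites — 1:F/H; 2:W/K; 6:L/K; 12:L/V; 19:Q/F; 23:Q/Y; 25:G/H; 27:C/Y; 28:H/Y; 29:S/L; 32:K/A.
23 of the 34 comparable sites match, so the percent identity is 23/34 × 100 = 67.6%.

67.6%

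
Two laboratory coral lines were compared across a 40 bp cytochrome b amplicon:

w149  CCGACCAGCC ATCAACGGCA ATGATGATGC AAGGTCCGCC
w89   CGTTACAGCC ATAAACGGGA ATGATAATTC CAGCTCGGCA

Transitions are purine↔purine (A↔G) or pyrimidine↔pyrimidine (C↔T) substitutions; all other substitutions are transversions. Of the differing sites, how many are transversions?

Mismatches occur at site 2 (C→G, transversion), site 3 (G→T, transversion), site 4 (A→T, transversion), site 5 (C→A, transversion), site 13 (C→A, transversion), site 19 (C→G, transversion), site 26 (G→A, transition), site 29 (G→T, transversion), site 31 (A→C, transversion), site 34 (G→C, transversion), site 37 (C→G, transversion), site 40 (C→A, transversion).
Of the 12 differences, 1 transition and 11 transversions, so the answer is 11.

11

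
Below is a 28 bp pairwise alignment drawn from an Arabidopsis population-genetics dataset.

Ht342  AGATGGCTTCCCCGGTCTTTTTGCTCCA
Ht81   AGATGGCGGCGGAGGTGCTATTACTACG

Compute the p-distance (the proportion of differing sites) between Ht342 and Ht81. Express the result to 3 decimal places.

0.393

Mismatches occur at site 8 (T↔G), site 9 (T↔G), site 11 (C↔G), site 12 (C↔G), site 13 (C↔A), site 17 (C↔G), site 18 (T↔C), site 20 (T↔A), site 23 (G↔A), site 26 (C↔A), site 28 (A↔G).
There are 11 differences over 28 sites, so p = 11/28 = 0.393.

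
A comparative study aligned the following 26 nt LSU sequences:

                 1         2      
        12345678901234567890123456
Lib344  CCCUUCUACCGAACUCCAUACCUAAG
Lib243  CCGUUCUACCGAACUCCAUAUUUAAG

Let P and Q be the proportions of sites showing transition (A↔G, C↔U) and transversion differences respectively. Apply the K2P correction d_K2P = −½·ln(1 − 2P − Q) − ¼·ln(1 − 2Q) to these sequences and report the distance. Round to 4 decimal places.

0.1268

Differing sites — 3:C/G (Tv); 21:C/U (Ti); 22:C/U (Ti).
Of the 3 differences, 2 transitions and 1 transversion over 26 sites: P = 2/26 = 0.076923, Q = 1/26 = 0.038462.
d = −0.5·ln(0.807692) − 0.25·ln(0.923076) = −0.5·(-0.213574) − 0.25·(-0.080044) = 0.1268.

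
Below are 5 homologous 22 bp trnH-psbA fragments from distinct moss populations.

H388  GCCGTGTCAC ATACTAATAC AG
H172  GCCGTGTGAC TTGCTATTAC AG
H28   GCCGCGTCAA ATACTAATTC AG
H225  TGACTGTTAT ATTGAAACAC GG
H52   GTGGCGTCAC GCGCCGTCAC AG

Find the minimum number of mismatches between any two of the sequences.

3

Pairwise Hamming distances:
  H388 vs H172: 4
  H388 vs H28: 3
  H388 vs H225: 11
  H388 vs H52: 10
  H172 vs H28: 7
  H172 vs H225: 13
  H172 vs H52: 9
  H28 vs H225: 13
  H28 vs H52: 11
  H225 vs H52: 15
The smallest is 3, between H388 and H28.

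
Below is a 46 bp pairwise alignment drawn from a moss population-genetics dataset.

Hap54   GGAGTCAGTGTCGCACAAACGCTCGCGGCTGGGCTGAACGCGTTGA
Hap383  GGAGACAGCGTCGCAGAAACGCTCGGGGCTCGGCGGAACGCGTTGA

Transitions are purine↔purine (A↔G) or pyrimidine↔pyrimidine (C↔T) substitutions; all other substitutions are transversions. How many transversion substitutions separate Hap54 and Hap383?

5

The sequences differ at positions 5 (T/A, transversion), 9 (T/C, transition), 16 (C/G, transversion), 26 (C/G, transversion), 31 (G/C, transversion), 35 (T/G, transversion).
Of the 6 differences, 1 transition and 5 transversions, so the answer is 5.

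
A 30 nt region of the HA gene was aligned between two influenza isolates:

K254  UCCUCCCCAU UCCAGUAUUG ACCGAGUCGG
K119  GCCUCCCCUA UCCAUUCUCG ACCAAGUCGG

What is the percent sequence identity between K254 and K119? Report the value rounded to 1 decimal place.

76.7%

The sequences differ at positions 1 (U/G), 9 (A/U), 10 (U/A), 15 (G/U), 17 (A/C), 19 (U/C), 24 (G/A).
23 of the 30 sites match, so the percent identity is 23/30 × 100 = 76.7%.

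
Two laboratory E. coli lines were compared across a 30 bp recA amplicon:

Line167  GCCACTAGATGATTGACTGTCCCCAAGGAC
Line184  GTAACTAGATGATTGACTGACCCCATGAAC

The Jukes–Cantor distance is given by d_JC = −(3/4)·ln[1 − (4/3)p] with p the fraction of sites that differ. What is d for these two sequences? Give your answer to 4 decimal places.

The sequences differ at positions 2 (C/T), 3 (C/A), 20 (T/A), 26 (A/T), 28 (G/A).
p = 5/30 = 0.166667.
d = −0.75 · ln(1 − (4/3)·0.166667) = −0.75 · ln(0.777777) = −0.75 · (-0.251315) = 0.1885.

0.1885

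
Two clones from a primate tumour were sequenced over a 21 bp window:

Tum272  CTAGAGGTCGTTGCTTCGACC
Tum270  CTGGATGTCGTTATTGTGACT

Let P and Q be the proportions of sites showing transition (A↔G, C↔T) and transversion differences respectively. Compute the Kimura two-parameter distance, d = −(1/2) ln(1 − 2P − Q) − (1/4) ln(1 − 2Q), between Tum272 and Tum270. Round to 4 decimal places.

0.4765

Mismatches occur at site 3 (A↔G, transition), site 6 (G↔T, transversion), site 13 (G↔A, transition), site 14 (C↔T, transition), site 16 (T↔G, transversion), site 17 (C↔T, transition), site 21 (C↔T, transition).
Of the 7 differences, 5 transitions and 2 transversions over 21 sites: P = 5/21 = 0.238095, Q = 2/21 = 0.095238.
d = −0.5·ln(0.428572) − 0.25·ln(0.809524) = −0.5·(-0.847297) − 0.25·(-0.211309) = 0.4765.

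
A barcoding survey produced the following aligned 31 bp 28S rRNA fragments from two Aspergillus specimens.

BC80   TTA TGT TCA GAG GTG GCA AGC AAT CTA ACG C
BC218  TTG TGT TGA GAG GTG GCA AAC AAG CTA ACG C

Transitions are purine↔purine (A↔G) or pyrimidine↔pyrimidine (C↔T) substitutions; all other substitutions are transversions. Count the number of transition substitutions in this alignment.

2

The sequences differ at positions 3 (A/G, transition), 8 (C/G, transversion), 20 (G/A, transition), 24 (T/G, transversion).
Of the 4 differences, 2 transitions and 2 transversions, so the answer is 2.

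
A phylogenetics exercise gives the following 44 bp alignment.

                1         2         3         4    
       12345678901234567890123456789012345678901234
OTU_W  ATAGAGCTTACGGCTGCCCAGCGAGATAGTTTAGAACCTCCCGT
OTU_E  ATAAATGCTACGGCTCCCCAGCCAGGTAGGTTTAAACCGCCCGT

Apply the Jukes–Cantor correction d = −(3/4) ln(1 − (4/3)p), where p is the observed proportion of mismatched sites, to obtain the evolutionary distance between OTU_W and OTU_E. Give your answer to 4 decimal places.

0.3041

Mismatches occur at site 4 (G/A), site 6 (G/T), site 7 (C/G), site 8 (T/C), site 16 (G/C), site 23 (G/C), site 26 (A/G), site 30 (T/G), site 33 (A/T), site 34 (G/A), site 39 (T/G).
p = 11/44 = 0.250000.
d = −0.75 · ln(1 − (4/3)·0.250000) = −0.75 · ln(0.666667) = −0.75 · (-0.405465) = 0.3041.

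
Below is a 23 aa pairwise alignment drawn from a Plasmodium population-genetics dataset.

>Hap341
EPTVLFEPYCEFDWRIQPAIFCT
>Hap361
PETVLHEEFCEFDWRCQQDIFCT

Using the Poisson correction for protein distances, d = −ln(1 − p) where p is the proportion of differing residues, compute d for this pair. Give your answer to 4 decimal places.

0.4274

The sequences differ at positions 1 (E/P), 2 (P/E), 6 (F/H), 8 (P/E), 9 (Y/F), 16 (I/C), 18 (P/Q), 19 (A/D).
p = 8/23 = 0.347826.
d = −ln(1 − 0.347826) = −ln(0.652174) = 0.4274.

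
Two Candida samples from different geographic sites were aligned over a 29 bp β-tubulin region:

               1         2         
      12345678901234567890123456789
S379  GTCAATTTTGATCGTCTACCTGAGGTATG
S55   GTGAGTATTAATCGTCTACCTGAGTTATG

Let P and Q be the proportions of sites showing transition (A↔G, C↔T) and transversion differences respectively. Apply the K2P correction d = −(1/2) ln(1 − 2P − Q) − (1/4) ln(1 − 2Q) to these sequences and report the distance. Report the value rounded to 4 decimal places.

0.1961

Differing sites — 3:C/G (Tv); 5:A/G (Ti); 7:T/A (Tv); 10:G/A (Ti); 25:G/T (Tv).
Of the 5 differences, 2 transitions and 3 transversions over 29 sites: P = 2/29 = 0.068966, Q = 3/29 = 0.103448.
d = −0.5·ln(0.758620) − 0.25·ln(0.793104) = −0.5·(-0.276254) − 0.25·(-0.231801) = 0.1961.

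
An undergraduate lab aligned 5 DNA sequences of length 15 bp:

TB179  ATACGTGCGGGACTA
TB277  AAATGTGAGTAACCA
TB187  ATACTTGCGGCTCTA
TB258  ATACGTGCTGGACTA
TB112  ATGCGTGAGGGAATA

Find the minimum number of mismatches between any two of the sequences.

Pairwise Hamming distances:
  TB179 vs TB277: 6
  TB179 vs TB187: 3
  TB179 vs TB258: 1
  TB179 vs TB112: 3
  TB277 vs TB187: 8
  TB277 vs TB258: 7
  TB277 vs TB112: 7
  TB187 vs TB258: 4
  TB187 vs TB112: 6
  TB258 vs TB112: 4
The smallest is 1, between TB179 and TB258.

1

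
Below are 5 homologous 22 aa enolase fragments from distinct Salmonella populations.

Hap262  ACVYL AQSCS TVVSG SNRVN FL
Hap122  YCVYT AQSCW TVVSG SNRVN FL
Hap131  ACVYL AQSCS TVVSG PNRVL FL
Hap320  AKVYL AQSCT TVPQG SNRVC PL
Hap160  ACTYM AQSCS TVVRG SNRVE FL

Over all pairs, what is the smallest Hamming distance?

2

Pairwise Hamming distances:
  Hap262 vs Hap122: 3
  Hap262 vs Hap131: 2
  Hap262 vs Hap320: 6
  Hap262 vs Hap160: 4
  Hap122 vs Hap131: 5
  Hap122 vs Hap320: 8
  Hap122 vs Hap160: 6
  Hap131 vs Hap320: 7
  Hap131 vs Hap160: 5
  Hap320 vs Hap160: 8
The smallest is 2, between Hap262 and Hap131.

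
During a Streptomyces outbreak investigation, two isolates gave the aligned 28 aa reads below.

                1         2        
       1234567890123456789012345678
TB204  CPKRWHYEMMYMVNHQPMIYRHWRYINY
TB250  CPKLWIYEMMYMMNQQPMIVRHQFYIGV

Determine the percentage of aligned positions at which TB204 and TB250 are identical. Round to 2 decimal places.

67.86%

Differing sites — 4:R/L; 6:H/I; 13:V/M; 15:H/Q; 20:Y/V; 23:W/Q; 24:R/F; 27:N/G; 28:Y/V.
19 of the 28 sites match, so the percent identity is 19/28 × 100 = 67.86%.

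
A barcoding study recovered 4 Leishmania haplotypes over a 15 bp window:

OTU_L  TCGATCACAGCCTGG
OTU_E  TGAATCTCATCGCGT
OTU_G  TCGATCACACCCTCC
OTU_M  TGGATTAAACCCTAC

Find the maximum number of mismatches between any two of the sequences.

Pairwise Hamming distances:
  OTU_L vs OTU_E: 7
  OTU_L vs OTU_G: 3
  OTU_L vs OTU_M: 6
  OTU_E vs OTU_G: 8
  OTU_E vs OTU_M: 9
  OTU_G vs OTU_M: 4
The largest is 9, between OTU_E and OTU_M.

9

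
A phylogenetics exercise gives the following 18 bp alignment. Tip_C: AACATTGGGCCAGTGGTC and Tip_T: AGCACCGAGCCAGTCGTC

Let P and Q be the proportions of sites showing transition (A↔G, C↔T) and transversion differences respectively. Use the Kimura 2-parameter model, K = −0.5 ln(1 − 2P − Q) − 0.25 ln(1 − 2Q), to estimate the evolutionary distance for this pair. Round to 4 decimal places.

The sequences differ at positions 2 (A/G, transition), 5 (T/C, transition), 6 (T/C, transition), 8 (G/A, transition), 15 (G/C, transversion).
Of the 5 differences, 4 transitions and 1 transversion over 18 sites: P = 4/18 = 0.222222, Q = 1/18 = 0.055556.
d = −0.5·ln(0.500000) − 0.25·ln(0.888888) = −0.5·(-0.693147) − 0.25·(-0.117784) = 0.3760.

0.3760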